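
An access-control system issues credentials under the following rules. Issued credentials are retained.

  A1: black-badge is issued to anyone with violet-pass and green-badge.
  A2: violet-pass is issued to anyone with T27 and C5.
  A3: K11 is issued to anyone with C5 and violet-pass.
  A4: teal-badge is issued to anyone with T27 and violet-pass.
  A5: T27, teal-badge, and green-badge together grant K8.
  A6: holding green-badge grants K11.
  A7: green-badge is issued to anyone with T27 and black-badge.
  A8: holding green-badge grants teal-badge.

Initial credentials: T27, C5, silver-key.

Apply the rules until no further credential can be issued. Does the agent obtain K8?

No

K8 would need T27, teal-badge, and green-badge (A5), but green-badge is never granted.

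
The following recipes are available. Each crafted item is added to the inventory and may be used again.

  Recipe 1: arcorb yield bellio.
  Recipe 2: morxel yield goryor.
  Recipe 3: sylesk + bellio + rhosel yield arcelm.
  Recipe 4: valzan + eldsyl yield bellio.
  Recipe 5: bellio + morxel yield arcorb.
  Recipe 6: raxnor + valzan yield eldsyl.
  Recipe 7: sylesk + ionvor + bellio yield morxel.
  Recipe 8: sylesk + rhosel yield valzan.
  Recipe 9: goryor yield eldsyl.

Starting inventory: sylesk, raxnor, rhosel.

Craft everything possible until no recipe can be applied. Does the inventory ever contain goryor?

goryor would need morxel (Recipe 2), but morxel is never obtained.

No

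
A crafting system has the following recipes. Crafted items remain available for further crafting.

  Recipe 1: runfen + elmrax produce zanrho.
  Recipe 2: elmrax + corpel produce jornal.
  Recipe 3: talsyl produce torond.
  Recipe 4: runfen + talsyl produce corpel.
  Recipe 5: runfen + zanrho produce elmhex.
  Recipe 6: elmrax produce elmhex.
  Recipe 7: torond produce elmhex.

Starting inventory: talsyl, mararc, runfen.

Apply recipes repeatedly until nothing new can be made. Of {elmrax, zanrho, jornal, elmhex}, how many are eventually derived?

talsyl → torond (Recipe 3).
torond → elmhex (Recipe 7).
No rule produces elmrax, and it is not given.
zanrho would need runfen and elmrax (Recipe 1), but elmrax is never obtained.
jornal would need elmrax and corpel (Recipe 2), but elmrax is never obtained.
elmhex: reached.
Reached: elmhex — 1 of the 4.

1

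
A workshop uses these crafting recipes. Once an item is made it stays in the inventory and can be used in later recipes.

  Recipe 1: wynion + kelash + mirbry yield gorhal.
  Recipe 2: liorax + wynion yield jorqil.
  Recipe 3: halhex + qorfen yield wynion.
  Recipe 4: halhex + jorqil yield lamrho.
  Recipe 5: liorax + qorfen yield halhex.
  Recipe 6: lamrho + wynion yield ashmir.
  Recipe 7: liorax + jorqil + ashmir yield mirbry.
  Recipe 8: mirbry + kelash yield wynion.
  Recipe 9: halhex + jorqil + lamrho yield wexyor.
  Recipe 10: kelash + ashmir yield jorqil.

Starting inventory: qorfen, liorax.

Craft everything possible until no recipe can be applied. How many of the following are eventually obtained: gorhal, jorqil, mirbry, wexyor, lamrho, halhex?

5

liorax + qorfen → halhex (Recipe 5).
Using Recipe 3, halhex and qorfen make wynion.
Using Recipe 2, liorax and wynion make jorqil.
halhex + jorqil → lamrho (Recipe 4).
halhex + jorqil + lamrho → wexyor (Recipe 9).
Using Recipe 6, lamrho and wynion make ashmir.
liorax + jorqil + ashmir → mirbry (Recipe 7).
gorhal would need wynion, kelash, and mirbry (Recipe 1), but kelash is never obtained.
jorqil: reached.
mirbry: reached.
wexyor: reached.
lamrho: reached.
halhex: reached.
Reached: jorqil, mirbry, wexyor, lamrho, and halhex — 5 of the 6.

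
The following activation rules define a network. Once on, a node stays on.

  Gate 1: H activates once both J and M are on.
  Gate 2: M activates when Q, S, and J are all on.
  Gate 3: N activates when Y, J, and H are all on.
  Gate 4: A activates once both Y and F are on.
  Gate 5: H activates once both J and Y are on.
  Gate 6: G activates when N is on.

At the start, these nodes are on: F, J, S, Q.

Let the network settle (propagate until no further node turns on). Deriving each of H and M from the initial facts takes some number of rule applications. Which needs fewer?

M

M: Gate 2: Q, S, and J on → M on. [1 rule application]
H: Gate 2: Q, S, and J on → M on. Gate 1: J and M on → H on. [2 rule applications]
M needs fewer.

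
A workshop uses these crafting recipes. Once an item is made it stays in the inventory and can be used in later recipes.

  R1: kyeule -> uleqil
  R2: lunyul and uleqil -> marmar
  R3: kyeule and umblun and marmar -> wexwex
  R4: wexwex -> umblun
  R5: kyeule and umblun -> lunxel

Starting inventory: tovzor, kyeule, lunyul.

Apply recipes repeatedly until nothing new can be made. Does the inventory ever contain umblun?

No

umblun would need wexwex (R4), but wexwex is never obtained.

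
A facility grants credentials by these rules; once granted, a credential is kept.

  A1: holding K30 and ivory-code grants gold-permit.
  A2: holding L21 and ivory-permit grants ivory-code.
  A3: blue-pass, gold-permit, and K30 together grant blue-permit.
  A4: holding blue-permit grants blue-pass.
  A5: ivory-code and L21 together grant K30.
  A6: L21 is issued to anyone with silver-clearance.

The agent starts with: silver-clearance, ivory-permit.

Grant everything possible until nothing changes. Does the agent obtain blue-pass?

blue-pass would need blue-permit (A4), but blue-permit is never granted.

No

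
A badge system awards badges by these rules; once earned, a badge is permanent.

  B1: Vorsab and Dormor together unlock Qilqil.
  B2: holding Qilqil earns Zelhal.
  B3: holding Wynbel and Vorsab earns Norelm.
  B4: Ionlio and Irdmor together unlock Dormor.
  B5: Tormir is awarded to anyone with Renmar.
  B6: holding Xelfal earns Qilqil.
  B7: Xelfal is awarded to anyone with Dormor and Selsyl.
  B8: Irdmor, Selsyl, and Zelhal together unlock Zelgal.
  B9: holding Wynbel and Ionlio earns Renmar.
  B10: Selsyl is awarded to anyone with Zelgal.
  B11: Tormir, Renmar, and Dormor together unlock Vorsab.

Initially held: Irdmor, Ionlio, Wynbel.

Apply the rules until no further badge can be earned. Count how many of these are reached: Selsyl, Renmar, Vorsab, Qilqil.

With Ionlio and Irdmor, Dormor is earned (B4).
With Wynbel and Ionlio, Renmar is earned (B9).
With Renmar, Tormir is earned (B5).
With Tormir, Renmar, and Dormor, Vorsab is earned (B11).
With Vorsab and Dormor, Qilqil is earned (B1).
Selsyl would need Zelgal (B10), but Zelgal is never earned.
Renmar: reached.
Vorsab: reached.
Qilqil: reached.
Reached: Renmar, Vorsab, and Qilqil — 3 of the 4.

3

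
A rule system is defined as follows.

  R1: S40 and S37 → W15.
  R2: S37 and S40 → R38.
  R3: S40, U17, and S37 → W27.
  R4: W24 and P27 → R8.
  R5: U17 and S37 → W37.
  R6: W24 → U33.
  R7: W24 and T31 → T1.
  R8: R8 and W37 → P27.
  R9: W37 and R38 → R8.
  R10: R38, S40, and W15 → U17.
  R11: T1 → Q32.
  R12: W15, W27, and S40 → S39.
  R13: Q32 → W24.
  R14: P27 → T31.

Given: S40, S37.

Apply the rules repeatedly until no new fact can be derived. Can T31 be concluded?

Yes

S40 and S37 hold, so W15 follows (R1).
S37 and S40 hold, so R38 follows (R2).
R38, S40, and W15 hold, so U17 follows (R10).
U17 and S37 hold, so W37 follows (R5).
From W37 and R38, R9 gives R8.
From R8 and W37, R8 gives P27.
From P27, R14 gives T31.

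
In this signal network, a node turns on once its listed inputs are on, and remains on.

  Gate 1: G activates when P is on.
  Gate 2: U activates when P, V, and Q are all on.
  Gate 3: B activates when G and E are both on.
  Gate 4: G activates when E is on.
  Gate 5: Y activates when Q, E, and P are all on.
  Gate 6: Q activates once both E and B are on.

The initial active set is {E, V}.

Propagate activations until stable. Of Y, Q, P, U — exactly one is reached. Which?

E is on, so G activates (Gate 4).
Gate 3: G and E on → B on.
E and B are on, so Q activates (Gate 6).
No rule produces P, and it is not given. Y would need Q, E, and P (Gate 5), but P never turns on. U would need P, V, and Q (Gate 2), but P never turns on.

Q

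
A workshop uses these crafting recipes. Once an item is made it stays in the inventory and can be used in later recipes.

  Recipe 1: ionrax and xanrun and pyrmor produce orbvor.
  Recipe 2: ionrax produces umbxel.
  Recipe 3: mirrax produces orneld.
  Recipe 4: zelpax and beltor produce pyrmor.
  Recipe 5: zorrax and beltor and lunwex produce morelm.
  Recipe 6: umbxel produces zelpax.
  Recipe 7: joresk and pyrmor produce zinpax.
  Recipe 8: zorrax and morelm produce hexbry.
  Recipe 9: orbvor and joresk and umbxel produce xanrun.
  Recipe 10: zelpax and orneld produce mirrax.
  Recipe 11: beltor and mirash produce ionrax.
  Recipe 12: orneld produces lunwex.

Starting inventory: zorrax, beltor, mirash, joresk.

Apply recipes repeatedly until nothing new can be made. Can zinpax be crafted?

Yes

Using Recipe 11, beltor and mirash make ionrax.
ionrax → umbxel (Recipe 2).
umbxel → zelpax (Recipe 6).
zelpax and beltor → pyrmor (Recipe 4).
Using Recipe 7, joresk and pyrmor make zinpax.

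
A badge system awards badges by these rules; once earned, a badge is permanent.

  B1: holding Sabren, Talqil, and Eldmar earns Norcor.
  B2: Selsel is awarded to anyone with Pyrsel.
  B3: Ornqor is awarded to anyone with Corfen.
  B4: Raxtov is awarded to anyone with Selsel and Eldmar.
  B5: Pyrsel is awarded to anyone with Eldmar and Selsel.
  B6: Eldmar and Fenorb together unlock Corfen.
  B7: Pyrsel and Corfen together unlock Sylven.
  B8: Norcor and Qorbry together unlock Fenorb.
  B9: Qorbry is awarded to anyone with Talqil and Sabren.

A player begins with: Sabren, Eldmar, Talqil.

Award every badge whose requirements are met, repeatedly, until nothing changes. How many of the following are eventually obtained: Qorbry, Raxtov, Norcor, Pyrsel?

2

With Sabren, Talqil, and Eldmar, Norcor is earned (B1).
With Talqil and Sabren, Qorbry is earned (B9).
Qorbry: reached.
Raxtov would need Selsel and Eldmar (B4), but Selsel is never earned.
Norcor: reached.
Pyrsel would need Eldmar and Selsel (B5), but Selsel is never earned.
Reached: Qorbry and Norcor — 2 of the 4.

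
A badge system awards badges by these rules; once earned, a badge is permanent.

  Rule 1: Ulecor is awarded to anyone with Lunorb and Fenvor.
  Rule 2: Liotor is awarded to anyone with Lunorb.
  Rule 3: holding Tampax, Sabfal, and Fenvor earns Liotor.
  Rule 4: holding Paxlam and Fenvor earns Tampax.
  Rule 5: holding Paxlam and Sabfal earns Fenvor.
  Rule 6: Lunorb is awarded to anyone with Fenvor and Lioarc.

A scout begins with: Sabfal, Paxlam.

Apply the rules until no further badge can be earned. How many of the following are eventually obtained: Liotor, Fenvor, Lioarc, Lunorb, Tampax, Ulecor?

3

With Paxlam and Sabfal, Fenvor is earned (Rule 5).
With Paxlam and Fenvor, Tampax is earned (Rule 4).
With Tampax, Sabfal, and Fenvor, Liotor is earned (Rule 3).
Liotor: reached.
Fenvor: reached.
No rule produces Lioarc, and it is not given.
Lunorb would need Fenvor and Lioarc (Rule 6), but Lioarc is never earned.
Tampax: reached.
Ulecor would need Lunorb and Fenvor (Rule 1), but Lunorb is never earned.
Reached: Liotor, Fenvor, and Tampax — 3 of the 6.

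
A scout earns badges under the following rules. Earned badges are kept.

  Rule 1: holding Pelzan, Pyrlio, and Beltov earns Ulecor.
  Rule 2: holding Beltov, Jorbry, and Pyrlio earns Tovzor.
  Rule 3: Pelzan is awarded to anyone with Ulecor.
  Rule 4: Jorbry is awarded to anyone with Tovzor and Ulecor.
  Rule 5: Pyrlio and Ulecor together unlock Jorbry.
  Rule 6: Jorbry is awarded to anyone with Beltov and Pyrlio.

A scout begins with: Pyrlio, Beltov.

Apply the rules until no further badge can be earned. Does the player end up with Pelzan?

No

Pelzan would need Ulecor (Rule 3), but Ulecor is never earned.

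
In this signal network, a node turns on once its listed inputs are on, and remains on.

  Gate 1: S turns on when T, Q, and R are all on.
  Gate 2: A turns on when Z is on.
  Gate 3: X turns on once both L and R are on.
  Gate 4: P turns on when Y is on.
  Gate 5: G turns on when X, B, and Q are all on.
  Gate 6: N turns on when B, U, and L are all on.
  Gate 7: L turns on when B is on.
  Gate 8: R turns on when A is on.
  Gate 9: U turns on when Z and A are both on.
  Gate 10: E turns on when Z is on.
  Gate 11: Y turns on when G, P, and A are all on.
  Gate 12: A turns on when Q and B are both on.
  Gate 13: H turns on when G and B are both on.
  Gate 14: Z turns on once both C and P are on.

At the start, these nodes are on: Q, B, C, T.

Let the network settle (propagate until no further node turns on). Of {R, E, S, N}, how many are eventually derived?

2

Gate 12: Q and B on → A on.
Gate 8: A on → R on.
Gate 1: T, Q, and R on → S on.
R: reached.
E would need Z (Gate 10), but Z never turns on.
S: reached.
N would need B, U, and L (Gate 6), but U never turns on.
Reached: R and S — 2 of the 4.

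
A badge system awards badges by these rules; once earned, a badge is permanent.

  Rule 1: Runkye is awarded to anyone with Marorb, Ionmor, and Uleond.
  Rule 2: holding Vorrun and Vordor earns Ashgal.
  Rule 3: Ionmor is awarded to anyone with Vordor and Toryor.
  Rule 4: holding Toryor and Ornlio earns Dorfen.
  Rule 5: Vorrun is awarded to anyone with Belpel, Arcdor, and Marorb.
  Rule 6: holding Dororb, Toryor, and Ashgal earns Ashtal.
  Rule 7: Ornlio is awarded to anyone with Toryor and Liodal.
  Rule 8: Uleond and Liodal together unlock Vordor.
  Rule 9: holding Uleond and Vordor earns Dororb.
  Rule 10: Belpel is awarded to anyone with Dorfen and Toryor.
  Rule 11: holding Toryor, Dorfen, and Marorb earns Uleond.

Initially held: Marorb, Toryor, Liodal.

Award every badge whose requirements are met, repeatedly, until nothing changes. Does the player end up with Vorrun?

Vorrun would need Belpel, Arcdor, and Marorb (Rule 5), but Arcdor is never earned.

No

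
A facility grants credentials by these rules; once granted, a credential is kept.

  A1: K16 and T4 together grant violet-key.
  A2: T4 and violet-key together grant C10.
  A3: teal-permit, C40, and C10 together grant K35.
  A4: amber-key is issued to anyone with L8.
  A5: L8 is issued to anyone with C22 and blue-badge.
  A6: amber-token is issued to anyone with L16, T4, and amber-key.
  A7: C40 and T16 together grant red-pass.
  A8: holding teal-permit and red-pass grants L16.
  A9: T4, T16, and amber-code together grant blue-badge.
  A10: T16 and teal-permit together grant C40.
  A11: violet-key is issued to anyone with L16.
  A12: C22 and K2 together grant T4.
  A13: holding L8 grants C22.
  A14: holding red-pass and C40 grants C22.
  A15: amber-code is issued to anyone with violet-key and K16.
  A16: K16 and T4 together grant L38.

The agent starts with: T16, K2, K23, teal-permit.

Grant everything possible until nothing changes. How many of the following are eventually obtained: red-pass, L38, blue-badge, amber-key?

Holding T16 and teal-permit grants C40 (A10).
Holding C40 and T16 grants red-pass (A7).
red-pass: reached.
L38 would need K16 and T4 (A16), but K16 is never granted.
blue-badge would need T4, T16, and amber-code (A9), but amber-code is never granted.
amber-key would need L8 (A4), but L8 is never granted.
Reached: red-pass — 1 of the 4.

1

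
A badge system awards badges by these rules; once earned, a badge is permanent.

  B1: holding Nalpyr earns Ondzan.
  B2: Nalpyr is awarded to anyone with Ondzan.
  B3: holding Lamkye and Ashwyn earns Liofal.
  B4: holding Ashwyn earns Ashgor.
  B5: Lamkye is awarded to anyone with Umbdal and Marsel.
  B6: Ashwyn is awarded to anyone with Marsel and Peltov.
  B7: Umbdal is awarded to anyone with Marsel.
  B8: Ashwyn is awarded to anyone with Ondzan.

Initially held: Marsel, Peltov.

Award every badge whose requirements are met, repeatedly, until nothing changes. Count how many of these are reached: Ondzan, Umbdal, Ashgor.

2

With Marsel and Peltov, Ashwyn is earned (B6).
With Marsel, Umbdal is earned (B7).
With Ashwyn, Ashgor is earned (B4).
Ondzan would need Nalpyr (B1), but Nalpyr is never earned.
Umbdal: reached.
Ashgor: reached.
Reached: Umbdal and Ashgor — 2 of the 3.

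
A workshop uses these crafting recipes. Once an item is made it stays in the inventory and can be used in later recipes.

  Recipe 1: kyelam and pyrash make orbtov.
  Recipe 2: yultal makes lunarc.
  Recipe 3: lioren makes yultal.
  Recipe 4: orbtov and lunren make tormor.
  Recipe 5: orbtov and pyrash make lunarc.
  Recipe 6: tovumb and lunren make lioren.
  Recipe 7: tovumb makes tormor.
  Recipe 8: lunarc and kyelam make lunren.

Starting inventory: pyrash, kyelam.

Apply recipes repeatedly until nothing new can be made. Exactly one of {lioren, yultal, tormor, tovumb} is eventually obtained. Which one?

kyelam and pyrash → orbtov (Recipe 1).
orbtov and pyrash → lunarc (Recipe 5).
Using Recipe 8, lunarc and kyelam make lunren.
Using Recipe 4, orbtov and lunren make tormor.
No rule produces tovumb, and it is not given. yultal would need lioren (Recipe 3), but lioren is never obtained. lioren would need tovumb and lunren (Recipe 6), but tovumb is never obtained.

tormor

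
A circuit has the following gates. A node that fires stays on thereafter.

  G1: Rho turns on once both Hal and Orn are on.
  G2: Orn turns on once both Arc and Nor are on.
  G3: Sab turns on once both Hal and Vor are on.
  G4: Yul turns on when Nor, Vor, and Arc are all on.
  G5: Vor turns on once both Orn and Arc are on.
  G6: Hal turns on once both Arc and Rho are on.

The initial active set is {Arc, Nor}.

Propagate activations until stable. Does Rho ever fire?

No

Rho would need Hal and Orn (G1), but Hal never turns on.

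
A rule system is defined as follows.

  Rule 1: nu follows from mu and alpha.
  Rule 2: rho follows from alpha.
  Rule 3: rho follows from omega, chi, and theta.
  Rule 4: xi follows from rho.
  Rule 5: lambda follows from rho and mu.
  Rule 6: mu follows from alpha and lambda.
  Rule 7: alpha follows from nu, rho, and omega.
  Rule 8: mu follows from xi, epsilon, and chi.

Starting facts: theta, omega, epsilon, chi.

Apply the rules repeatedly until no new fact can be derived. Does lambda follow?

omega, chi, and theta hold, so rho follows (Rule 3).
rho holds, so xi follows (Rule 4).
xi, epsilon, and chi hold, so mu follows (Rule 8).
rho and mu hold, so lambda follows (Rule 5).

Yes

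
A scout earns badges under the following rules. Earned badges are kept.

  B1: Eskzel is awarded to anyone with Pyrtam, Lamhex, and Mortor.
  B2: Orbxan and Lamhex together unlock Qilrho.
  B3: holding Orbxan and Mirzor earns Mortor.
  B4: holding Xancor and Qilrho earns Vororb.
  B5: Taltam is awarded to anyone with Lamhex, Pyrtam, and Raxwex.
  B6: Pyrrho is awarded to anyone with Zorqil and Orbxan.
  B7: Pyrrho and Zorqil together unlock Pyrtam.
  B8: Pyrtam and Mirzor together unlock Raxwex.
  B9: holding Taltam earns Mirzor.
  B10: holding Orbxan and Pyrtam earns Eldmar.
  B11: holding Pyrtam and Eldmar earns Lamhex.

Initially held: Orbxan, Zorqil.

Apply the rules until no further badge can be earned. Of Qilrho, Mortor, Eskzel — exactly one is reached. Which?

With Zorqil and Orbxan, Pyrrho is earned (B6).
With Pyrrho and Zorqil, Pyrtam is earned (B7).
With Orbxan and Pyrtam, Eldmar is earned (B10).
With Pyrtam and Eldmar, Lamhex is earned (B11).
With Orbxan and Lamhex, Qilrho is earned (B2).
Eskzel would need Pyrtam, Lamhex, and Mortor (B1), but Mortor is never earned. Mortor would need Orbxan and Mirzor (B3), but Mirzor is never earned.

Qilrho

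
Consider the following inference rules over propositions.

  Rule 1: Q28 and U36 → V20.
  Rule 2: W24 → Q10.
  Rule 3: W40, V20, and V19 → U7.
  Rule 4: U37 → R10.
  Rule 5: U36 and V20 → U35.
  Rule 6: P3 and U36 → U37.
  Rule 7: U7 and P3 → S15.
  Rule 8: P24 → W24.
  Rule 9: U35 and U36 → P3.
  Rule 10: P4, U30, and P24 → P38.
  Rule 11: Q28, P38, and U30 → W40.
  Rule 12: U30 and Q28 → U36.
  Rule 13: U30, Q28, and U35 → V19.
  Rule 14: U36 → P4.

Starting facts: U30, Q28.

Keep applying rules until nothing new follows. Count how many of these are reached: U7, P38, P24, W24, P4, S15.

1

From U30 and Q28, Rule 12 gives U36.
U36 holds, so P4 follows (Rule 14).
U7 would need W40, V20, and V19 (Rule 3), but W40 is never established.
P38 would need P4, U30, and P24 (Rule 10), but P24 is never established.
No rule produces P24, and it is not given.
W24 would need P24 (Rule 8), but P24 is never established.
P4: reached.
S15 would need U7 and P3 (Rule 7), but U7 is never established.
Reached: P4 — 1 of the 6.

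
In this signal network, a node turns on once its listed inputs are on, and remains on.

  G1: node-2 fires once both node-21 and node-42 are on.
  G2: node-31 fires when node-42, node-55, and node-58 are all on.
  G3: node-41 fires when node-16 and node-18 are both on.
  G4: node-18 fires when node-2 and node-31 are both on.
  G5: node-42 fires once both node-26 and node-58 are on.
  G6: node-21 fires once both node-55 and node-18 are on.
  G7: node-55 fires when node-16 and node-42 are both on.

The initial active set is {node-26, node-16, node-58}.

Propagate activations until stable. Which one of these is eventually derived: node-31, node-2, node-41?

node-31

G5: node-26 and node-58 on → node-42 on.
G7: node-16 and node-42 on → node-55 on.
node-42, node-55, and node-58 are on, so node-31 fires (G2).
node-41 would need node-16 and node-18 (G3), but node-18 never turns on. node-2 would need node-21 and node-42 (G1), but node-21 never turns on.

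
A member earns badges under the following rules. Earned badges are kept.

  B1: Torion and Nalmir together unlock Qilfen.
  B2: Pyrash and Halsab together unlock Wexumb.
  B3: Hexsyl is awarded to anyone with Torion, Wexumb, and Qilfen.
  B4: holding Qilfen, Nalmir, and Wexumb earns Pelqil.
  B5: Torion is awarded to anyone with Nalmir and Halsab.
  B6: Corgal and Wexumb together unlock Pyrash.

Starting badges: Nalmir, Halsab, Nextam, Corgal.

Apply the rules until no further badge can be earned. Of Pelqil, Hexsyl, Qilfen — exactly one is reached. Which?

With Nalmir and Halsab, Torion is earned (B5).
With Torion and Nalmir, Qilfen is earned (B1).
Pelqil would need Qilfen, Nalmir, and Wexumb (B4), but Wexumb is never earned. Hexsyl would need Torion, Wexumb, and Qilfen (B3), but Wexumb is never earned.

Qilfen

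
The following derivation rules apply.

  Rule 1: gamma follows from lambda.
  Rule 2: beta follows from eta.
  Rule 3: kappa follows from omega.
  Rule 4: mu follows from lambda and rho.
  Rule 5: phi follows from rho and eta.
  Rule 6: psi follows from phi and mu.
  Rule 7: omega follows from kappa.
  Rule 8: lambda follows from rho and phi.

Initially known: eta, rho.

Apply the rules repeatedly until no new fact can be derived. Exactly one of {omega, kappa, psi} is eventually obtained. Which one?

psi

rho and eta hold, so phi follows (Rule 5).
From rho and phi, Rule 8 gives lambda.
lambda and rho hold, so mu follows (Rule 4).
phi and mu hold, so psi follows (Rule 6).
kappa would need omega (Rule 3), but omega is never established. omega would need kappa (Rule 7), but kappa is never established.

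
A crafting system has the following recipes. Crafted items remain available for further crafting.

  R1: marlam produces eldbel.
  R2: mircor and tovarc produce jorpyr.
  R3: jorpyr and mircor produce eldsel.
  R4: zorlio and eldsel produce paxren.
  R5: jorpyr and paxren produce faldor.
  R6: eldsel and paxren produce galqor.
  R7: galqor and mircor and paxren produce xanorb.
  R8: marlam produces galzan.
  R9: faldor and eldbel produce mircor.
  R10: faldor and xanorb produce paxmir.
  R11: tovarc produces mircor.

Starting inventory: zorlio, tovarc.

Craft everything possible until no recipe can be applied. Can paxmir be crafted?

Yes

tovarc → mircor (R11).
mircor and tovarc → jorpyr (R2).
jorpyr and mircor → eldsel (R3).
Using R4, zorlio and eldsel make paxren.
eldsel and paxren → galqor (R6).
Using R5, jorpyr and paxren make faldor.
Using R7, galqor, mircor, and paxren make xanorb.
faldor and xanorb → paxmir (R10).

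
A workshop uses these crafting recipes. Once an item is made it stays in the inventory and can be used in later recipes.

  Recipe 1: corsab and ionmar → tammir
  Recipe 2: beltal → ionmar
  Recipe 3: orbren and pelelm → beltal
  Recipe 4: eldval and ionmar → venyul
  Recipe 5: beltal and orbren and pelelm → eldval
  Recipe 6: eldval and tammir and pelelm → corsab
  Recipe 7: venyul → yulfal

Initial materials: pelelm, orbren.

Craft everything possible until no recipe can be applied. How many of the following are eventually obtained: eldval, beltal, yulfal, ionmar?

Using Recipe 3, orbren and pelelm make beltal.
beltal → ionmar (Recipe 2).
Using Recipe 5, beltal, orbren, and pelelm make eldval.
Using Recipe 4, eldval and ionmar make venyul.
Using Recipe 7, venyul makes yulfal.
eldval: reached.
beltal: reached.
yulfal: reached.
ionmar: reached.
All 4 are reached.

4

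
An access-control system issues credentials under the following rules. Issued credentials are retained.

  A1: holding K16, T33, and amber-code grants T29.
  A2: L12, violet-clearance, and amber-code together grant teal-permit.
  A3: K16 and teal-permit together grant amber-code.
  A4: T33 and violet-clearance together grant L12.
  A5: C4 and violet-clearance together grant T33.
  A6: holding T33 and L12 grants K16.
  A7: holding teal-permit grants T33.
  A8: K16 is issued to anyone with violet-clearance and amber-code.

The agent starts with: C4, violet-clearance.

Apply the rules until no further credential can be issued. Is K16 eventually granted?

Holding C4 and violet-clearance grants T33 (A5).
Holding T33 and violet-clearance grants L12 (A4).
Holding T33 and L12 grants K16 (A6).

Yes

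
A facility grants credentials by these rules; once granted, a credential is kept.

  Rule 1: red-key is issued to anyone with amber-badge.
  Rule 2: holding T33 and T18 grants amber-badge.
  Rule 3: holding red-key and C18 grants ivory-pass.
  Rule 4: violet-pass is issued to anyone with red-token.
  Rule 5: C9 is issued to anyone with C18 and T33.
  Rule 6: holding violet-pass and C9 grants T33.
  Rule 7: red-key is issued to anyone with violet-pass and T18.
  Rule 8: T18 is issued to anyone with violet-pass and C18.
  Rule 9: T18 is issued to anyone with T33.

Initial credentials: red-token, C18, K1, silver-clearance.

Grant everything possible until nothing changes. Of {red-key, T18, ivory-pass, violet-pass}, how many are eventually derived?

Holding red-token grants violet-pass (Rule 4).
Holding violet-pass and C18 grants T18 (Rule 8).
Holding violet-pass and T18 grants red-key (Rule 7).
Holding red-key and C18 grants ivory-pass (Rule 3).
red-key: reached.
T18: reached.
ivory-pass: reached.
violet-pass: reached.
All 4 are reached.

4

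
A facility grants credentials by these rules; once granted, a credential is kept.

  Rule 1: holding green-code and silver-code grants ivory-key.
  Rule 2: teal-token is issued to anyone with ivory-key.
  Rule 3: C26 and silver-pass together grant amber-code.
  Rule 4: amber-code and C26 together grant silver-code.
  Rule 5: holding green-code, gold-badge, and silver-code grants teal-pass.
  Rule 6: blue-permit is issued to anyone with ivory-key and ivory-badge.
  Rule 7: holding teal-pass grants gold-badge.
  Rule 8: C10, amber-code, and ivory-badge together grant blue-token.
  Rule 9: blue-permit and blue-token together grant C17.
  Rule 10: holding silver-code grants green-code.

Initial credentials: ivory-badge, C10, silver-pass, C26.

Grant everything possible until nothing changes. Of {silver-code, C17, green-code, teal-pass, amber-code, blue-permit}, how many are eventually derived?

5

Holding C26 and silver-pass grants amber-code (Rule 3).
Holding C10, amber-code, and ivory-badge grants blue-token (Rule 8).
Holding amber-code and C26 grants silver-code (Rule 4).
Holding silver-code grants green-code (Rule 10).
Holding green-code and silver-code grants ivory-key (Rule 1).
Holding ivory-key and ivory-badge grants blue-permit (Rule 6).
Holding blue-permit and blue-token grants C17 (Rule 9).
silver-code: reached.
C17: reached.
green-code: reached.
teal-pass would need green-code, gold-badge, and silver-code (Rule 5), but gold-badge is never granted.
amber-code: reached.
blue-permit: reached.
Reached: silver-code, C17, green-code, amber-code, and blue-permit — 5 of the 6.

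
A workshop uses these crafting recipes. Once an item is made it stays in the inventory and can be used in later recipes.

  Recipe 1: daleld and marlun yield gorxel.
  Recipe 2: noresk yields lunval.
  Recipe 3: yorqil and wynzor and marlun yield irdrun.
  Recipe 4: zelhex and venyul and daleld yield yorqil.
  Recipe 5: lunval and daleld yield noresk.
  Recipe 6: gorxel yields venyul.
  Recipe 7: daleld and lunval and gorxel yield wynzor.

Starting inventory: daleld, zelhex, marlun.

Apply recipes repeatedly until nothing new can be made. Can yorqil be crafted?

daleld and marlun → gorxel (Recipe 1).
gorxel → venyul (Recipe 6).
Using Recipe 4, zelhex, venyul, and daleld make yorqil.

Yes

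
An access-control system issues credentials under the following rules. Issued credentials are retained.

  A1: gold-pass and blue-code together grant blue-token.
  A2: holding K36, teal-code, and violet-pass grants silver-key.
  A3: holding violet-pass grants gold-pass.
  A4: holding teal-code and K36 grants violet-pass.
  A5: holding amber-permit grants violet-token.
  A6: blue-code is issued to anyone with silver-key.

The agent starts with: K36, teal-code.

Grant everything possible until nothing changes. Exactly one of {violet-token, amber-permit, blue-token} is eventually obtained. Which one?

blue-token

Holding teal-code and K36 grants violet-pass (A4).
Holding violet-pass grants gold-pass (A3).
Holding K36, teal-code, and violet-pass grants silver-key (A2).
Holding silver-key grants blue-code (A6).
Holding gold-pass and blue-code grants blue-token (A1).
No rule produces amber-permit, and it is not given. violet-token would need amber-permit (A5), but amber-permit is never granted.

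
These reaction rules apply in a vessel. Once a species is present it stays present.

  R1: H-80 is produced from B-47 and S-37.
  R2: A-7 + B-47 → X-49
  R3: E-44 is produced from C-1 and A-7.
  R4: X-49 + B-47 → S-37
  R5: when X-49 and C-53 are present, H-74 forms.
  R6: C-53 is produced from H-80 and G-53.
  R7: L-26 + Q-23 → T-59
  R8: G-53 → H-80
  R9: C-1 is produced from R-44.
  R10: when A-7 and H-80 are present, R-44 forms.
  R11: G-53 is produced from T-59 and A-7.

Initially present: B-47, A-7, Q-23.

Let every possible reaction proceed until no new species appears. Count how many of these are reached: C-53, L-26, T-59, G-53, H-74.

C-53 would need H-80 and G-53 (R6), but G-53 never forms.
No rule produces L-26, and it is not given.
T-59 would need L-26 and Q-23 (R7), but L-26 never forms.
G-53 would need T-59 and A-7 (R11), but T-59 never forms.
H-74 would need X-49 and C-53 (R5), but C-53 never forms.
None of the 5 are reached.

0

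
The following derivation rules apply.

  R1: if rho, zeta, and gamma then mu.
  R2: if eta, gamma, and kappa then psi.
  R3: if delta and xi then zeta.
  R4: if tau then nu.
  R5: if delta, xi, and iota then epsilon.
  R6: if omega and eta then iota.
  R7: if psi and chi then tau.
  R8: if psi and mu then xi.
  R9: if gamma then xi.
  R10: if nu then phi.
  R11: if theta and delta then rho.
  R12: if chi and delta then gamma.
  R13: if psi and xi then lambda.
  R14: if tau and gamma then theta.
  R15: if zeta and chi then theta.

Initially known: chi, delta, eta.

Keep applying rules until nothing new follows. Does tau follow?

tau would need psi and chi (R7), but psi is never established.

No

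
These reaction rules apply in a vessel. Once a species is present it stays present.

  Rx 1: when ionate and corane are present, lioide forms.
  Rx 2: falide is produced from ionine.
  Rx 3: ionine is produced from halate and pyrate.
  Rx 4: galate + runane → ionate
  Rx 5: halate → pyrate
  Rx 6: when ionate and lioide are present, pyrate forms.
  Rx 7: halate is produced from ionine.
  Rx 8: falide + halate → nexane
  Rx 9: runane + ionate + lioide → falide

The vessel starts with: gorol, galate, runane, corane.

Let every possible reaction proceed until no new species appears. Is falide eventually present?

galate and runane present → ionate forms (Rx 4).
ionate and corane present → lioide forms (Rx 1).
runane, ionate, and lioide present → falide forms (Rx 9).

Yes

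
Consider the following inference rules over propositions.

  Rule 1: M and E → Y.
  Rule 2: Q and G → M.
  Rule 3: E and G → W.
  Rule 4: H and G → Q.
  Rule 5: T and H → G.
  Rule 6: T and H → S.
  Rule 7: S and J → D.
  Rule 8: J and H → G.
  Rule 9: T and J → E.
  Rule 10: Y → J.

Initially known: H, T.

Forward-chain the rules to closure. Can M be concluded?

Yes

From T and H, Rule 5 gives G.
H and G hold, so Q follows (Rule 4).
From Q and G, Rule 2 gives M.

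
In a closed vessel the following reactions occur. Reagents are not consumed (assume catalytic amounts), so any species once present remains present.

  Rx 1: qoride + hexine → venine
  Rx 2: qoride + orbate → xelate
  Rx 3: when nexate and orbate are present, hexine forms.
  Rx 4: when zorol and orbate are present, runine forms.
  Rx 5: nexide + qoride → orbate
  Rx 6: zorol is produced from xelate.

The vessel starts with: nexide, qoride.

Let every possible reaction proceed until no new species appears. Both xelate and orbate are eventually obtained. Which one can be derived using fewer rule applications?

orbate: nexide and qoride present → orbate forms (Rx 5). [1 rule application]
xelate: nexide and qoride present → orbate forms (Rx 5). qoride and orbate present → xelate forms (Rx 2). [2 rule applications]
orbate needs fewer.

orbate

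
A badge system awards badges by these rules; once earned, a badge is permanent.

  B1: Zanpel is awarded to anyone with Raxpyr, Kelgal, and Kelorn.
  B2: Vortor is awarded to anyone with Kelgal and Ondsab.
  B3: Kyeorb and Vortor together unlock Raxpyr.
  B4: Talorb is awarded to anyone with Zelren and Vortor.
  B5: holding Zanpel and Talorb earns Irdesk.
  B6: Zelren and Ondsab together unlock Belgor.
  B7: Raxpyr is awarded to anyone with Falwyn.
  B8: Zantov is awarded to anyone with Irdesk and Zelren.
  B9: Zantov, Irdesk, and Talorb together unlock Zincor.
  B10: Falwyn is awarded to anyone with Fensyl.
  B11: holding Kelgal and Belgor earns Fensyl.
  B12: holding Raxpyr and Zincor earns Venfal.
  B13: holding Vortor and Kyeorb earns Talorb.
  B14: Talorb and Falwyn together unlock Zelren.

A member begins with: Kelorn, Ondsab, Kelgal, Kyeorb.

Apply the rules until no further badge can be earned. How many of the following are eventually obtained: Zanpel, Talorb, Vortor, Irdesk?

With Kelgal and Ondsab, Vortor is earned (B2).
With Kyeorb and Vortor, Raxpyr is earned (B3).
With Vortor and Kyeorb, Talorb is earned (B13).
With Raxpyr, Kelgal, and Kelorn, Zanpel is earned (B1).
With Zanpel and Talorb, Irdesk is earned (B5).
Zanpel: reached.
Talorb: reached.
Vortor: reached.
Irdesk: reached.
All 4 are reached.

4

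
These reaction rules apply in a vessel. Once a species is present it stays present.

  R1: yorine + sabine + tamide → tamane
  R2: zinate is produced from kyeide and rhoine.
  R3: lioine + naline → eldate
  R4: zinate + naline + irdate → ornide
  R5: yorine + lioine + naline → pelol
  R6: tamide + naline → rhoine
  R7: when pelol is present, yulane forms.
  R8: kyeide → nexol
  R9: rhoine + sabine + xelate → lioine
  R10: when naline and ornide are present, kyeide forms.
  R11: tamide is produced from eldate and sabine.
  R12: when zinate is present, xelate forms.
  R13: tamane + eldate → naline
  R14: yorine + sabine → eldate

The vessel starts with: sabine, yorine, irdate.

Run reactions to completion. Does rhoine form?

yorine and sabine present → eldate forms (R14).
eldate and sabine present → tamide forms (R11).
yorine, sabine, and tamide present → tamane forms (R1).
tamane and eldate present → naline forms (R13).
tamide and naline present → rhoine forms (R6).

Yes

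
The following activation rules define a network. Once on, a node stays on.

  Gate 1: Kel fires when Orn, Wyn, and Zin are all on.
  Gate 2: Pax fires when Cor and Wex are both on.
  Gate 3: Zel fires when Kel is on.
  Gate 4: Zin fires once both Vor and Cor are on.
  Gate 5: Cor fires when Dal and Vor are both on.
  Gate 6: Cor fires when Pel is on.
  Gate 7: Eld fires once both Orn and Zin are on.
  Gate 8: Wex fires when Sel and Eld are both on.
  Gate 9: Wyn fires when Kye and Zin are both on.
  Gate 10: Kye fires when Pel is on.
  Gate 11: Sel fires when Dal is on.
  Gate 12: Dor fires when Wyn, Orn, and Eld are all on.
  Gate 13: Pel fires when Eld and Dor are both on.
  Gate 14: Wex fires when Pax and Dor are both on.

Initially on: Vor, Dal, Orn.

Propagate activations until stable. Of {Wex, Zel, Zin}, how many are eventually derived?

2

Dal and Vor are on, so Cor fires (Gate 5).
Dal is on, so Sel fires (Gate 11).
Vor and Cor are on, so Zin fires (Gate 4).
Orn and Zin are on, so Eld fires (Gate 7).
Gate 8: Sel and Eld on → Wex on.
Wex: reached.
Zel would need Kel (Gate 3), but Kel never turns on.
Zin: reached.
Reached: Wex and Zin — 2 of the 3.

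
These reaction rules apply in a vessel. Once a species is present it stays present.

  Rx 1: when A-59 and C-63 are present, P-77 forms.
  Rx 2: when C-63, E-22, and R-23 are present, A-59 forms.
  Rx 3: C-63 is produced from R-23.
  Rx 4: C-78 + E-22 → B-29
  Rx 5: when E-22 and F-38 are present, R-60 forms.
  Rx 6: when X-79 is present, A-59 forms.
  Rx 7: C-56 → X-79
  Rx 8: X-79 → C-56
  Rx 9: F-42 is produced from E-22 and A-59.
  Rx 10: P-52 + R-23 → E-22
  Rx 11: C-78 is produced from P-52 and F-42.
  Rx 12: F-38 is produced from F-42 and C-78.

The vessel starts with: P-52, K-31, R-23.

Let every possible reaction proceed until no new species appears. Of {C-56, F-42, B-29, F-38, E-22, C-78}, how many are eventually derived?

R-23 present → C-63 forms (Rx 3).
P-52 and R-23 present → E-22 forms (Rx 10).
C-63, E-22, and R-23 present → A-59 forms (Rx 2).
E-22 and A-59 present → F-42 forms (Rx 9).
P-52 and F-42 present → C-78 forms (Rx 11).
F-42 and C-78 present → F-38 forms (Rx 12).
C-78 and E-22 present → B-29 forms (Rx 4).
C-56 would need X-79 (Rx 8), but X-79 never forms.
F-42: reached.
B-29: reached.
F-38: reached.
E-22: reached.
C-78: reached.
Reached: F-42, B-29, F-38, E-22, and C-78 — 5 of the 6.

5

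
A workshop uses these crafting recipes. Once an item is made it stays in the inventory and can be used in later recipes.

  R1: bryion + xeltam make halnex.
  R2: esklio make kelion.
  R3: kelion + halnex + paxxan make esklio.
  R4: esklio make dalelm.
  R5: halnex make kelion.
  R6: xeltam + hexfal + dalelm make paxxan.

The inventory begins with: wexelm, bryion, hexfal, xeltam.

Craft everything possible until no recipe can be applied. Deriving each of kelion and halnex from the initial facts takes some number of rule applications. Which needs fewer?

halnex

halnex: bryion + xeltam → halnex (R1). [1 rule application]
kelion: bryion + xeltam → halnex (R1). Using R5, halnex makes kelion. [2 rule applications]
halnex needs fewer.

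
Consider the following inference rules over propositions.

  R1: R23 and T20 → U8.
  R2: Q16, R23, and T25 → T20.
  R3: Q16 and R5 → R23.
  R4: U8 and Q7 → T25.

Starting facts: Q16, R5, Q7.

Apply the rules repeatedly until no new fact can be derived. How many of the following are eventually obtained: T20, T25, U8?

0

T20 would need Q16, R23, and T25 (R2), but T25 is never established.
T25 would need U8 and Q7 (R4), but U8 is never established.
U8 would need R23 and T20 (R1), but T20 is never established.
None of the 3 are reached.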